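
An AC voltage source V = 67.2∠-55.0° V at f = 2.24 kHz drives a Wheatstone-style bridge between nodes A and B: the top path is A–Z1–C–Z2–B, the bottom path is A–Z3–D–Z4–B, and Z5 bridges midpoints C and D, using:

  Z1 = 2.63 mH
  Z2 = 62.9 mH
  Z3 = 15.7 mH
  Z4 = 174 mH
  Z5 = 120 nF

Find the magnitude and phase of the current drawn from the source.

Step 1 — Angular frequency: ω = 2π·f = 2π·2240 = 1.407e+04 rad/s.
Step 2 — Component impedances:
  Z1: Z = jωL = j·1.407e+04·0.00263 = 0 + j37.02 Ω
  Z2: Z = jωL = j·1.407e+04·0.0629 = 0 + j885.3 Ω
  Z3: Z = jωL = j·1.407e+04·0.0157 = 0 + j221 Ω
  Z4: Z = jωL = j·1.407e+04·0.174 = 0 + j2449 Ω
  Z5: Z = 1/(jωC) = -j/(ω·C) = 0 - j592.1 Ω
Step 3 — Bridge requires nodal analysis (the Z5 bridge couples midpoints C and D, so the two paths cannot be reduced to a simple series/parallel combination). Setting node B to ground and injecting 1 A at node A, the 3-node admittance system at A, C, D solves to V_A = Z_AB = 0 + j687.9 Ω = 687.9∠90.0° Ω.
Step 4 — Source phasor: V = 67.2∠-55.0° V = 38.54 - j55.05 V.
Step 5 — Ohm's law: I = V / Z_total = (38.54 - j55.05) / (0 + j687.9) = -0.08002 - j0.05603 A.
Step 6 — Convert to polar: |I| = 0.09769 A, ∠I = -145.0°.

I = 0.09769∠-145.0° A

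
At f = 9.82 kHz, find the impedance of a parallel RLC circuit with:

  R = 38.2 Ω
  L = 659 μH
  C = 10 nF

Step 1 — Angular frequency: ω = 2π·f = 2π·9820 = 6.17e+04 rad/s.
Step 2 — Component impedances:
  R: Z = R = 38.2 Ω
  L: Z = jωL = j·6.17e+04·0.000659 = 0 + j40.66 Ω
  C: Z = 1/(jωC) = -j/(ω·C) = 0 - j1621 Ω
Step 3 — Parallel combination: 1/Z_total = 1/R + 1/L + 1/C; Z_total = 20.77 + j19.03 Ω = 28.17∠42.5° Ω.

Z = 20.77 + j19.03 Ω = 28.17∠42.5° Ω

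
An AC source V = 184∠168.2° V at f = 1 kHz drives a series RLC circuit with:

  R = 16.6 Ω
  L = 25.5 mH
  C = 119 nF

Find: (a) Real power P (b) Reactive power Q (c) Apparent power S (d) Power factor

Step 1 — Angular frequency: ω = 2π·f = 2π·1000 = 6283 rad/s.
Step 2 — Component impedances:
  R: Z = R = 16.6 Ω
  L: Z = jωL = j·6283·0.0255 = 0 + j160.2 Ω
  C: Z = 1/(jωC) = -j/(ω·C) = 0 - j1337 Ω
Step 3 — Series combination: Z_total = R + L + C = 16.6 - j1177 Ω = 1177∠-89.2° Ω.
Step 4 — Source phasor: V = 184∠168.2° V = -180.1 + j37.63 V.
Step 5 — Current: I = V / Z = -0.03411 - j0.1525 A = 0.1563∠-102.6° A.
Step 6 — Complex power: S = V·I* = 0.4055 - j28.75 VA.
Step 7 — Real power: P = Re(S) = 0.4055 W.
Step 8 — Reactive power: Q = Im(S) = -28.75 VAR.
Step 9 — Apparent power: |S| = 28.76 VA.
Step 10 — Power factor: PF = P/|S| = 0.0141 (leading).

(a) P = 0.4055 W  (b) Q = -28.75 VAR  (c) S = 28.76 VA  (d) PF = 0.0141 (leading)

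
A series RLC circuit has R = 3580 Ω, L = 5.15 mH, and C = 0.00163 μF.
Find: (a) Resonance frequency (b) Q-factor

Step 1 — Resonance condition Im(Z)=0 gives ω₀ = 1/√(LC).
Step 2 — ω₀ = 1/√(0.00515·1.63e-09) = 3.451e+05 rad/s.
Step 3 — f₀ = ω₀/(2π) = 5.493e+04 Hz.
Step 4 — Series Q: Q = ω₀L/R = 3.451e+05·0.00515/3580 = 0.4965.

(a) f₀ = 5.493e+04 Hz  (b) Q = 0.4965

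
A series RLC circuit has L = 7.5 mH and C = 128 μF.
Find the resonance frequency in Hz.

Step 1 — Resonance condition Im(Z)=0 gives ω₀ = 1/√(LC).
Step 2 — ω₀ = 1/√(0.0075·0.000128) = 1021 rad/s.
Step 3 — f₀ = ω₀/(2π) = 162.4 Hz.

f₀ = 162.4 Hz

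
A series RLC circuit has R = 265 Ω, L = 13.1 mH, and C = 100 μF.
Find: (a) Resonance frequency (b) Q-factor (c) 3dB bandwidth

Step 1 — Resonance: ω₀ = 1/√(LC) = 1/√(0.0131·0.0001) = 873.7 rad/s.
Step 2 — f₀ = ω₀/(2π) = 139.1 Hz.
Step 3 — Series Q: Q = ω₀L/R = 873.7·0.0131/265 = 0.04319.
Step 4 — Bandwidth: Δω = ω₀/Q = 2.023e+04 rad/s; BW = Δω/(2π) = 3220 Hz.

(a) f₀ = 139.1 Hz  (b) Q = 0.04319  (c) BW = 3220 Hz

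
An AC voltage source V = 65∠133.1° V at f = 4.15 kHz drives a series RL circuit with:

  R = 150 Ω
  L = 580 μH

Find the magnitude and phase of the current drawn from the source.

Step 1 — Angular frequency: ω = 2π·f = 2π·4150 = 2.608e+04 rad/s.
Step 2 — Component impedances:
  R: Z = R = 150 Ω
  L: Z = jωL = j·2.608e+04·0.00058 = 0 + j15.12 Ω
Step 3 — Series combination: Z_total = R + L = 150 + j15.12 Ω = 150.8∠5.8° Ω.
Step 4 — Source phasor: V = 65∠133.1° V = -44.41 + j47.46 V.
Step 5 — Ohm's law: I = V / Z_total = (-44.41 + j47.46) / (150 + j15.12) = -0.2615 + j0.3428 A.
Step 6 — Convert to polar: |I| = 0.4311 A, ∠I = 127.3°.

I = 0.4311∠127.3° A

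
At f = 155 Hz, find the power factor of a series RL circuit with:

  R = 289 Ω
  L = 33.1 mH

Step 1 — Angular frequency: ω = 2π·f = 2π·155 = 973.9 rad/s.
Step 2 — Component impedances:
  R: Z = R = 289 Ω
  L: Z = jωL = j·973.9·0.0331 = 0 + j32.24 Ω
Step 3 — Series combination: Z_total = R + L = 289 + j32.24 Ω = 290.8∠6.4° Ω.
Step 4 — Power factor: PF = cos(φ) = Re(Z)/|Z| = 289/290.8 = 0.9938.
Step 5 — Type: Im(Z) = 32.24 ⇒ lagging (phase φ = 6.4°).

PF = 0.9938 (lagging, φ = 6.4°)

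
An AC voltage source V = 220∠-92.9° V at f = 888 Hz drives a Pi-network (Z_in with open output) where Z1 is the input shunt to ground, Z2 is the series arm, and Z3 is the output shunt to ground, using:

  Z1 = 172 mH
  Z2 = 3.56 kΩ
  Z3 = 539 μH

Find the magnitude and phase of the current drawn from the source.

Step 1 — Angular frequency: ω = 2π·f = 2π·888 = 5579 rad/s.
Step 2 — Component impedances:
  Z1: Z = jωL = j·5579·0.172 = 0 + j959.7 Ω
  Z2: Z = R = 3560 Ω
  Z3: Z = jωL = j·5579·0.000539 = 0 + j3.007 Ω
Step 3 — With open output, the series arm Z2 and the output shunt Z3 appear in series to ground: Z2 + Z3 = 3560 + j3.007 Ω.
Step 4 — Parallel with input shunt Z1: Z_in = Z1 || (Z2 + Z3) = 241.1 + j894.5 Ω = 926.4∠74.9° Ω.
Step 5 — Source phasor: V = 220∠-92.9° V = -11.13 - j219.7 V.
Step 6 — Ohm's law: I = V / Z_total = (-11.13 - j219.7) / (241.1 + j894.5) = -0.2321 - j0.05012 A.
Step 7 — Convert to polar: |I| = 0.2375 A, ∠I = -167.8°.

I = 0.2375∠-167.8° A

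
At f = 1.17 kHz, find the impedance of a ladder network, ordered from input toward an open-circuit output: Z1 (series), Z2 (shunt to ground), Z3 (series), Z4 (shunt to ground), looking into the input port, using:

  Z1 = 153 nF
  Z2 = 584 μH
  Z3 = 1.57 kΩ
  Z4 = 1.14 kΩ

Step 1 — Angular frequency: ω = 2π·f = 2π·1170 = 7351 rad/s.
Step 2 — Component impedances:
  Z1: Z = 1/(jωC) = -j/(ω·C) = 0 - j889.1 Ω
  Z2: Z = jωL = j·7351·0.000584 = 0 + j4.293 Ω
  Z3: Z = R = 1570 Ω
  Z4: Z = R = 1140 Ω
Step 3 — Ladder network (open output): work backward from the far end, alternating series and parallel combinations. Z_in = 0.006801 - j884.8 Ω = 884.8∠-90.0° Ω.

Z = 0.006801 - j884.8 Ω = 884.8∠-90.0° Ω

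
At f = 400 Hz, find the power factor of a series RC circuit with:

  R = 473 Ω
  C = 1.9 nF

Step 1 — Angular frequency: ω = 2π·f = 2π·400 = 2513 rad/s.
Step 2 — Component impedances:
  R: Z = R = 473 Ω
  C: Z = 1/(jωC) = -j/(ω·C) = 0 - j2.094e+05 Ω
Step 3 — Series combination: Z_total = R + C = 473 - j2.094e+05 Ω = 2.094e+05∠-89.9° Ω.
Step 4 — Power factor: PF = cos(φ) = Re(Z)/|Z| = 473/2.094e+05 = 0.002259.
Step 5 — Type: Im(Z) = -2.094e+05 ⇒ leading (phase φ = -89.9°).

PF = 0.002259 (leading, φ = -89.9°)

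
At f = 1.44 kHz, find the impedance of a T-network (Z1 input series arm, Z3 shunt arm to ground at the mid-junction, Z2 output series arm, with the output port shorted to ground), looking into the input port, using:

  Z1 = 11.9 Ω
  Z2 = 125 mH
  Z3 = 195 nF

Step 1 — Angular frequency: ω = 2π·f = 2π·1440 = 9048 rad/s.
Step 2 — Component impedances:
  Z1: Z = R = 11.9 Ω
  Z2: Z = jωL = j·9048·0.125 = 0 + j1131 Ω
  Z3: Z = 1/(jωC) = -j/(ω·C) = 0 - j566.8 Ω
Step 3 — With the output port shorted to ground, the output series arm Z2 runs from the junction to ground; the shunt arm Z3 also runs from the junction to ground. They appear in parallel: Z3 || Z2 = 0 - j1136 Ω.
Step 4 — Series with input arm Z1: Z_in = Z1 + (Z3 || Z2) = 11.9 - j1136 Ω = 1136∠-89.4° Ω.

Z = 11.9 - j1136 Ω = 1136∠-89.4° Ω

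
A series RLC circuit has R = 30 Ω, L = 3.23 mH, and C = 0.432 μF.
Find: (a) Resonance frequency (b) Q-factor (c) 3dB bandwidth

Step 1 — Resonance: ω₀ = 1/√(LC) = 1/√(0.00323·4.32e-07) = 2.677e+04 rad/s.
Step 2 — f₀ = ω₀/(2π) = 4261 Hz.
Step 3 — Series Q: Q = ω₀L/R = 2.677e+04·0.00323/30 = 2.882.
Step 4 — Bandwidth: Δω = ω₀/Q = 9288 rad/s; BW = Δω/(2π) = 1478 Hz.

(a) f₀ = 4261 Hz  (b) Q = 2.882  (c) BW = 1478 Hz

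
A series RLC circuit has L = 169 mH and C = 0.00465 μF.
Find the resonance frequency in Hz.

Step 1 — Resonance condition Im(Z)=0 gives ω₀ = 1/√(LC).
Step 2 — ω₀ = 1/√(0.169·4.65e-09) = 3.567e+04 rad/s.
Step 3 — f₀ = ω₀/(2π) = 5677 Hz.

f₀ = 5677 Hz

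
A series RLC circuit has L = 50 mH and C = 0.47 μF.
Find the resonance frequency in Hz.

Step 1 — Resonance condition Im(Z)=0 gives ω₀ = 1/√(LC).
Step 2 — ω₀ = 1/√(0.05·4.7e-07) = 6523 rad/s.
Step 3 — f₀ = ω₀/(2π) = 1038 Hz.

f₀ = 1038 Hz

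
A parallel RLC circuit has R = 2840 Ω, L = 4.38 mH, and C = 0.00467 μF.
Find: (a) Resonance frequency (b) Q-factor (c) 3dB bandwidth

Step 1 — Resonance: ω₀ = 1/√(LC) = 1/√(0.00438·4.67e-09) = 2.211e+05 rad/s.
Step 2 — f₀ = ω₀/(2π) = 3.519e+04 Hz.
Step 3 — Parallel Q: Q = R/(ω₀L) = 2840/(2.211e+05·0.00438) = 2.933.
Step 4 — Bandwidth: Δω = ω₀/Q = 7.54e+04 rad/s; BW = Δω/(2π) = 1.2e+04 Hz.

(a) f₀ = 3.519e+04 Hz  (b) Q = 2.933  (c) BW = 1.2e+04 Hz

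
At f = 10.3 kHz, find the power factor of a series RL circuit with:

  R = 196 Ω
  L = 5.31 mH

Step 1 — Angular frequency: ω = 2π·f = 2π·1.03e+04 = 6.472e+04 rad/s.
Step 2 — Component impedances:
  R: Z = R = 196 Ω
  L: Z = jωL = j·6.472e+04·0.00531 = 0 + j343.6 Ω
Step 3 — Series combination: Z_total = R + L = 196 + j343.6 Ω = 395.6∠60.3° Ω.
Step 4 — Power factor: PF = cos(φ) = Re(Z)/|Z| = 196/395.6 = 0.4954.
Step 5 — Type: Im(Z) = 343.6 ⇒ lagging (phase φ = 60.3°).

PF = 0.4954 (lagging, φ = 60.3°)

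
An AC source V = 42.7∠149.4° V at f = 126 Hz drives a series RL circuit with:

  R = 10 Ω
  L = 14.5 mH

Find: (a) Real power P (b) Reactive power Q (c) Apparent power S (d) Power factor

Step 1 — Angular frequency: ω = 2π·f = 2π·126 = 791.7 rad/s.
Step 2 — Component impedances:
  R: Z = R = 10 Ω
  L: Z = jωL = j·791.7·0.0145 = 0 + j11.48 Ω
Step 3 — Series combination: Z_total = R + L = 10 + j11.48 Ω = 15.22∠48.9° Ω.
Step 4 — Source phasor: V = 42.7∠149.4° V = -36.75 + j21.74 V.
Step 5 — Current: I = V / Z = -0.5092 + j2.758 A = 2.805∠100.5° A.
Step 6 — Complex power: S = V·I* = 78.67 + j90.3 VA.
Step 7 — Real power: P = Re(S) = 78.67 W.
Step 8 — Reactive power: Q = Im(S) = 90.3 VAR.
Step 9 — Apparent power: |S| = 119.8 VA.
Step 10 — Power factor: PF = P/|S| = 0.6568 (lagging).

(a) P = 78.67 W  (b) Q = 90.3 VAR  (c) S = 119.8 VA  (d) PF = 0.6568 (lagging)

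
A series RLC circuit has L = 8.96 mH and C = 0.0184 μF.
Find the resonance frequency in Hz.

Step 1 — Resonance condition Im(Z)=0 gives ω₀ = 1/√(LC).
Step 2 — ω₀ = 1/√(0.00896·1.84e-08) = 7.788e+04 rad/s.
Step 3 — f₀ = ω₀/(2π) = 1.24e+04 Hz.

f₀ = 1.24e+04 Hz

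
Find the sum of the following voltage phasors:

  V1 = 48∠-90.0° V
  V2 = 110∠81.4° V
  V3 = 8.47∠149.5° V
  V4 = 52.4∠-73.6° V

Step 1 — Convert each phasor to rectangular form:
  V1 = 48·(cos(-90.0°) + j·sin(-90.0°)) = 0 - j48 V
  V2 = 110·(cos(81.4°) + j·sin(81.4°)) = 16.45 + j108.8 V
  V3 = 8.47·(cos(149.5°) + j·sin(149.5°)) = -7.298 + j4.299 V
  V4 = 52.4·(cos(-73.6°) + j·sin(-73.6°)) = 14.79 - j50.27 V
Step 2 — Sum components: V_total = 23.95 + j14.79 V.
Step 3 — Convert to polar: |V_total| = 28.15 V, ∠V_total = 31.7°.

V_total = 28.15∠31.7° V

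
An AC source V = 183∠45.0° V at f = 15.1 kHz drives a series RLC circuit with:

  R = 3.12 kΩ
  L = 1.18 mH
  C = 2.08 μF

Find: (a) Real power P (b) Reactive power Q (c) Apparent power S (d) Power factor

Step 1 — Angular frequency: ω = 2π·f = 2π·1.51e+04 = 9.488e+04 rad/s.
Step 2 — Component impedances:
  R: Z = R = 3120 Ω
  L: Z = jωL = j·9.488e+04·0.00118 = 0 + j112 Ω
  C: Z = 1/(jωC) = -j/(ω·C) = 0 - j5.067 Ω
Step 3 — Series combination: Z_total = R + L + C = 3120 + j106.9 Ω = 3122∠2.0° Ω.
Step 4 — Source phasor: V = 183∠45.0° V = 129.4 + j129.4 V.
Step 5 — Current: I = V / Z = 0.04285 + j0.04001 A = 0.05862∠43.0° A.
Step 6 — Complex power: S = V·I* = 10.72 + j0.3673 VA.
Step 7 — Real power: P = Re(S) = 10.72 W.
Step 8 — Reactive power: Q = Im(S) = 0.3673 VAR.
Step 9 — Apparent power: |S| = 10.73 VA.
Step 10 — Power factor: PF = P/|S| = 0.9994 (lagging).

(a) P = 10.72 W  (b) Q = 0.3673 VAR  (c) S = 10.73 VA  (d) PF = 0.9994 (lagging)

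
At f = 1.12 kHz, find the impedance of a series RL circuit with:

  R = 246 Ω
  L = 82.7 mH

Step 1 — Angular frequency: ω = 2π·f = 2π·1120 = 7037 rad/s.
Step 2 — Component impedances:
  R: Z = R = 246 Ω
  L: Z = jωL = j·7037·0.0827 = 0 + j582 Ω
Step 3 — Series combination: Z_total = R + L = 246 + j582 Ω = 631.8∠67.1° Ω.

Z = 246 + j582 Ω = 631.8∠67.1° Ω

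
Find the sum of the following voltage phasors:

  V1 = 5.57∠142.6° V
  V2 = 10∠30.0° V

Step 1 — Convert each phasor to rectangular form:
  V1 = 5.57·(cos(142.6°) + j·sin(142.6°)) = -4.425 + j3.383 V
  V2 = 10·(cos(30.0°) + j·sin(30.0°)) = 8.66 + j5 V
Step 2 — Sum components: V_total = 4.235 + j8.383 V.
Step 3 — Convert to polar: |V_total| = 9.392 V, ∠V_total = 63.2°.

V_total = 9.392∠63.2° V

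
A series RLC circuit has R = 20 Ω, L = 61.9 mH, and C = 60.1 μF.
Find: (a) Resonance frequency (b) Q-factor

Step 1 — Resonance condition Im(Z)=0 gives ω₀ = 1/√(LC).
Step 2 — ω₀ = 1/√(0.0619·6.01e-05) = 518.5 rad/s.
Step 3 — f₀ = ω₀/(2π) = 82.52 Hz.
Step 4 — Series Q: Q = ω₀L/R = 518.5·0.0619/20 = 1.605.

(a) f₀ = 82.52 Hz  (b) Q = 1.605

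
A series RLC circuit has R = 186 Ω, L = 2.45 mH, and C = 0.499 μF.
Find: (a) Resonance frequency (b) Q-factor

Step 1 — Resonance condition Im(Z)=0 gives ω₀ = 1/√(LC).
Step 2 — ω₀ = 1/√(0.00245·4.99e-07) = 2.86e+04 rad/s.
Step 3 — f₀ = ω₀/(2π) = 4552 Hz.
Step 4 — Series Q: Q = ω₀L/R = 2.86e+04·0.00245/186 = 0.3767.

(a) f₀ = 4552 Hz  (b) Q = 0.3767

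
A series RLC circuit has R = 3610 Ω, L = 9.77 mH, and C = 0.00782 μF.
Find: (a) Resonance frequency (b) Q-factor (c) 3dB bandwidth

Step 1 — Resonance: ω₀ = 1/√(LC) = 1/√(0.00977·7.82e-09) = 1.144e+05 rad/s.
Step 2 — f₀ = ω₀/(2π) = 1.821e+04 Hz.
Step 3 — Series Q: Q = ω₀L/R = 1.144e+05·0.00977/3610 = 0.3096.
Step 4 — Bandwidth: Δω = ω₀/Q = 3.695e+05 rad/s; BW = Δω/(2π) = 5.881e+04 Hz.

(a) f₀ = 1.821e+04 Hz  (b) Q = 0.3096  (c) BW = 5.881e+04 Hz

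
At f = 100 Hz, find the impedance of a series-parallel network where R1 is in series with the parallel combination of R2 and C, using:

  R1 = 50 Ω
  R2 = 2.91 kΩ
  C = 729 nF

Step 1 — Angular frequency: ω = 2π·f = 2π·100 = 628.3 rad/s.
Step 2 — Component impedances:
  R1: Z = R = 50 Ω
  R2: Z = R = 2910 Ω
  C: Z = 1/(jωC) = -j/(ω·C) = 0 - j2183 Ω
Step 3 — Parallel branch: R2 || C = 1/(1/R2 + 1/C) = 1048 - j1397 Ω.
Step 4 — Series with R1: Z_total = R1 + (R2 || C) = 1098 - j1397 Ω = 1777∠-51.8° Ω.

Z = 1098 - j1397 Ω = 1777∠-51.8° Ω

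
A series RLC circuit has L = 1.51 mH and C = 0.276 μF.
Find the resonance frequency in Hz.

Step 1 — Resonance condition Im(Z)=0 gives ω₀ = 1/√(LC).
Step 2 — ω₀ = 1/√(0.00151·2.76e-07) = 4.898e+04 rad/s.
Step 3 — f₀ = ω₀/(2π) = 7796 Hz.

f₀ = 7796 Hz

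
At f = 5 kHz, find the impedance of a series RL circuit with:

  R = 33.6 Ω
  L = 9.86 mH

Step 1 — Angular frequency: ω = 2π·f = 2π·5000 = 3.142e+04 rad/s.
Step 2 — Component impedances:
  R: Z = R = 33.6 Ω
  L: Z = jωL = j·3.142e+04·0.00986 = 0 + j309.8 Ω
Step 3 — Series combination: Z_total = R + L = 33.6 + j309.8 Ω = 311.6∠83.8° Ω.

Z = 33.6 + j309.8 Ω = 311.6∠83.8° Ω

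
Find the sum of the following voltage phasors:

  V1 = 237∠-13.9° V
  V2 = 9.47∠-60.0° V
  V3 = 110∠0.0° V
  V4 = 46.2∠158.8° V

Step 1 — Convert each phasor to rectangular form:
  V1 = 237·(cos(-13.9°) + j·sin(-13.9°)) = 230.1 - j56.93 V
  V2 = 9.47·(cos(-60.0°) + j·sin(-60.0°)) = 4.735 - j8.201 V
  V3 = 110·(cos(0.0°) + j·sin(0.0°)) = 110 V
  V4 = 46.2·(cos(158.8°) + j·sin(158.8°)) = -43.07 + j16.71 V
Step 2 — Sum components: V_total = 301.7 - j48.43 V.
Step 3 — Convert to polar: |V_total| = 305.6 V, ∠V_total = -9.1°.

V_total = 305.6∠-9.1° V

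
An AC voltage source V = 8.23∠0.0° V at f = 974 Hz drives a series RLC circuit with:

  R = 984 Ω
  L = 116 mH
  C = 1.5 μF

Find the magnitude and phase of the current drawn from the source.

Step 1 — Angular frequency: ω = 2π·f = 2π·974 = 6120 rad/s.
Step 2 — Component impedances:
  R: Z = R = 984 Ω
  L: Z = jωL = j·6120·0.116 = 0 + j709.9 Ω
  C: Z = 1/(jωC) = -j/(ω·C) = 0 - j108.9 Ω
Step 3 — Series combination: Z_total = R + L + C = 984 + j601 Ω = 1153∠31.4° Ω.
Step 4 — Source phasor: V = 8.23∠0.0° V = 8.23 V.
Step 5 — Ohm's law: I = V / Z_total = (8.23) / (984 + j601) = 0.006092 - j0.00372 A.
Step 6 — Convert to polar: |I| = 0.007138 A, ∠I = -31.4°.

I = 0.007138∠-31.4° A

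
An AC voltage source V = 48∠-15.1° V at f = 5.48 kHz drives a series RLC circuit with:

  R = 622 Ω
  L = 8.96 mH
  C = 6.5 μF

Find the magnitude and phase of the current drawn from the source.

Step 1 — Angular frequency: ω = 2π·f = 2π·5480 = 3.443e+04 rad/s.
Step 2 — Component impedances:
  R: Z = R = 622 Ω
  L: Z = jωL = j·3.443e+04·0.00896 = 0 + j308.5 Ω
  C: Z = 1/(jωC) = -j/(ω·C) = 0 - j4.468 Ω
Step 3 — Series combination: Z_total = R + L + C = 622 + j304 Ω = 692.3∠26.0° Ω.
Step 4 — Source phasor: V = 48∠-15.1° V = 46.34 - j12.5 V.
Step 5 — Ohm's law: I = V / Z_total = (46.34 - j12.5) / (622 + j304) = 0.05221 - j0.04562 A.
Step 6 — Convert to polar: |I| = 0.06933 A, ∠I = -41.1°.

I = 0.06933∠-41.1° A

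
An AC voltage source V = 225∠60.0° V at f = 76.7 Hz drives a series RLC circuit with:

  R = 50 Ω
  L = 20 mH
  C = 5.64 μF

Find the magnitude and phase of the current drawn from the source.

Step 1 — Angular frequency: ω = 2π·f = 2π·76.7 = 481.9 rad/s.
Step 2 — Component impedances:
  R: Z = R = 50 Ω
  L: Z = jωL = j·481.9·0.02 = 0 + j9.638 Ω
  C: Z = 1/(jωC) = -j/(ω·C) = 0 - j367.9 Ω
Step 3 — Series combination: Z_total = R + L + C = 50 - j358.3 Ω = 361.7∠-82.1° Ω.
Step 4 — Source phasor: V = 225∠60.0° V = 112.5 + j194.9 V.
Step 5 — Ohm's law: I = V / Z_total = (112.5 + j194.9) / (50 - j358.3) = -0.4905 + j0.3825 A.
Step 6 — Convert to polar: |I| = 0.622 A, ∠I = 142.1°.

I = 0.622∠142.1° A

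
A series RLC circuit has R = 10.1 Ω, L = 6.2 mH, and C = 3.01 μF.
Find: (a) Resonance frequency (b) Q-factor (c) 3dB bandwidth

Step 1 — Resonance condition Im(Z)=0 gives ω₀ = 1/√(LC).
Step 2 — ω₀ = 1/√(0.0062·3.01e-06) = 7320 rad/s.
Step 3 — f₀ = ω₀/(2π) = 1165 Hz.
Step 4 — Series Q: Q = ω₀L/R = 7320·0.0062/10.1 = 4.494.
Step 5 — 3dB bandwidth: Δω = ω₀/Q = 1629 rad/s; BW = Δω/(2π) = 259.3 Hz.

(a) f₀ = 1165 Hz  (b) Q = 4.494  (c) BW = 259.3 Hz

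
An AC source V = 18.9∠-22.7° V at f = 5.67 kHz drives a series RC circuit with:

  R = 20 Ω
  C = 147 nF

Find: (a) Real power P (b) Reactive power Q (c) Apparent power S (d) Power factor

Step 1 — Angular frequency: ω = 2π·f = 2π·5670 = 3.563e+04 rad/s.
Step 2 — Component impedances:
  R: Z = R = 20 Ω
  C: Z = 1/(jωC) = -j/(ω·C) = 0 - j191 Ω
Step 3 — Series combination: Z_total = R + C = 20 - j191 Ω = 192∠-84.0° Ω.
Step 4 — Source phasor: V = 18.9∠-22.7° V = 17.44 - j7.294 V.
Step 5 — Current: I = V / Z = 0.04724 + j0.08636 A = 0.09844∠61.3° A.
Step 6 — Complex power: S = V·I* = 0.1938 - j1.85 VA.
Step 7 — Real power: P = Re(S) = 0.1938 W.
Step 8 — Reactive power: Q = Im(S) = -1.85 VAR.
Step 9 — Apparent power: |S| = 1.861 VA.
Step 10 — Power factor: PF = P/|S| = 0.1042 (leading).

(a) P = 0.1938 W  (b) Q = -1.85 VAR  (c) S = 1.861 VA  (d) PF = 0.1042 (leading)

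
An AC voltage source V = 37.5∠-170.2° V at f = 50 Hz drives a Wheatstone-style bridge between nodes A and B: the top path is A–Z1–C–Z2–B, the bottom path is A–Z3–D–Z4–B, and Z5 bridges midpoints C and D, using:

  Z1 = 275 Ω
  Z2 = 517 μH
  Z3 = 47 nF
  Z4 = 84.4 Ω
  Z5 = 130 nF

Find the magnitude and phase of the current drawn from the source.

Step 1 — Angular frequency: ω = 2π·f = 2π·50 = 314.2 rad/s.
Step 2 — Component impedances:
  Z1: Z = R = 275 Ω
  Z2: Z = jωL = j·314.2·0.000517 = 0 + j0.1624 Ω
  Z3: Z = 1/(jωC) = -j/(ω·C) = 0 - j6.773e+04 Ω
  Z4: Z = R = 84.4 Ω
  Z5: Z = 1/(jωC) = -j/(ω·C) = 0 - j2.449e+04 Ω
Step 3 — Bridge requires nodal analysis (the Z5 bridge couples midpoints C and D, so the two paths cannot be reduced to a simple series/parallel combination). Setting node B to ground and injecting 1 A at node A, the 3-node admittance system at A, C, D solves to V_A = Z_AB = 275 - j0.9542 Ω = 275∠-0.2° Ω.
Step 4 — Source phasor: V = 37.5∠-170.2° V = -36.95 - j6.383 V.
Step 5 — Ohm's law: I = V / Z_total = (-36.95 - j6.383) / (275 - j0.9542) = -0.1343 - j0.02368 A.
Step 6 — Convert to polar: |I| = 0.1364 A, ∠I = -170.0°.

I = 0.1364∠-170.0° A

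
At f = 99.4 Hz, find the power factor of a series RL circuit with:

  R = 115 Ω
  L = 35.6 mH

Step 1 — Angular frequency: ω = 2π·f = 2π·99.4 = 624.5 rad/s.
Step 2 — Component impedances:
  R: Z = R = 115 Ω
  L: Z = jωL = j·624.5·0.0356 = 0 + j22.23 Ω
Step 3 — Series combination: Z_total = R + L = 115 + j22.23 Ω = 117.1∠10.9° Ω.
Step 4 — Power factor: PF = cos(φ) = Re(Z)/|Z| = 115/117.13 = 0.9818.
Step 5 — Type: Im(Z) = 22.23 ⇒ lagging (phase φ = 10.9°).

PF = 0.9818 (lagging, φ = 10.9°)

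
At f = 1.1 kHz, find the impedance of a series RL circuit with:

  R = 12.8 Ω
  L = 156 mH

Step 1 — Angular frequency: ω = 2π·f = 2π·1100 = 6912 rad/s.
Step 2 — Component impedances:
  R: Z = R = 12.8 Ω
  L: Z = jωL = j·6912·0.156 = 0 + j1078 Ω
Step 3 — Series combination: Z_total = R + L = 12.8 + j1078 Ω = 1078∠89.3° Ω.

Z = 12.8 + j1078 Ω = 1078∠89.3° Ω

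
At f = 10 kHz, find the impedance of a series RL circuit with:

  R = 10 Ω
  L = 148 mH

Step 1 — Angular frequency: ω = 2π·f = 2π·1e+04 = 6.283e+04 rad/s.
Step 2 — Component impedances:
  R: Z = R = 10 Ω
  L: Z = jωL = j·6.283e+04·0.148 = 0 + j9299 Ω
Step 3 — Series combination: Z_total = R + L = 10 + j9299 Ω = 9299∠89.9° Ω.

Z = 10 + j9299 Ω = 9299∠89.9° Ω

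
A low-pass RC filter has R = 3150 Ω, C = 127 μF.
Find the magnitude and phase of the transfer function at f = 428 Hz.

Step 1 — Angular frequency: ω = 2π·428 = 2689 rad/s.
Step 2 — Transfer function: H(jω) = 1/(1 + jωRC).
Step 3 — Denominator: 1 + jωRC = 1 + j·2689·3150·0.000127 = 1 + j1076.
Step 4 — H = 8.64e-07 - j0.0009295.
Step 5 — Magnitude: |H| = 0.0009295 (-60.6 dB); phase: φ = -89.9°.

|H| = 0.0009295 (-60.6 dB), φ = -89.9°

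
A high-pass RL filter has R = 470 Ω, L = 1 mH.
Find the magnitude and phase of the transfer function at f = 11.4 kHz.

Step 1 — Angular frequency: ω = 2π·1.14e+04 = 7.163e+04 rad/s.
Step 2 — Transfer function: H(jω) = jωL/(R + jωL).
Step 3 — Numerator jωL = j·71.63; denominator R + jωL = 470 + j71.63.
Step 4 — H = 0.0227 + j0.1489.
Step 5 — Magnitude: |H| = 0.1507 (-16.4 dB); phase: φ = 81.3°.

|H| = 0.1507 (-16.4 dB), φ = 81.3°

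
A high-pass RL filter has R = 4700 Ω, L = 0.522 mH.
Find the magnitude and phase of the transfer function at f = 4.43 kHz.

Step 1 — Angular frequency: ω = 2π·4430 = 2.783e+04 rad/s.
Step 2 — Transfer function: H(jω) = jωL/(R + jωL).
Step 3 — Numerator jωL = j·14.53; denominator R + jωL = 4700 + j14.53.
Step 4 — H = 9.557e-06 + j0.003091.
Step 5 — Magnitude: |H| = 0.003091 (-50.2 dB); phase: φ = 89.8°.

|H| = 0.003091 (-50.2 dB), φ = 89.8°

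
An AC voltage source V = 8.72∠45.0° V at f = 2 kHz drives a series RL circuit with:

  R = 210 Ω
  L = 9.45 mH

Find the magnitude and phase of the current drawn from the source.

Step 1 — Angular frequency: ω = 2π·f = 2π·2000 = 1.257e+04 rad/s.
Step 2 — Component impedances:
  R: Z = R = 210 Ω
  L: Z = jωL = j·1.257e+04·0.00945 = 0 + j118.8 Ω
Step 3 — Series combination: Z_total = R + L = 210 + j118.8 Ω = 241.3∠29.5° Ω.
Step 4 — Source phasor: V = 8.72∠45.0° V = 6.166 + j6.166 V.
Step 5 — Ohm's law: I = V / Z_total = (6.166 + j6.166) / (210 + j118.8) = 0.03483 + j0.009667 A.
Step 6 — Convert to polar: |I| = 0.03614 A, ∠I = 15.5°.

I = 0.03614∠15.5° A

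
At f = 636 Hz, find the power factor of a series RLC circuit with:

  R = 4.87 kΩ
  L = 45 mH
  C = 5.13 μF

Step 1 — Angular frequency: ω = 2π·f = 2π·636 = 3996 rad/s.
Step 2 — Component impedances:
  R: Z = R = 4870 Ω
  L: Z = jωL = j·3996·0.045 = 0 + j179.8 Ω
  C: Z = 1/(jωC) = -j/(ω·C) = 0 - j48.78 Ω
Step 3 — Series combination: Z_total = R + L + C = 4870 + j131 Ω = 4872∠1.5° Ω.
Step 4 — Power factor: PF = cos(φ) = Re(Z)/|Z| = 4870/4872 = 0.9996.
Step 5 — Type: Im(Z) = 131 ⇒ lagging (phase φ = 1.5°).

PF = 0.9996 (lagging, φ = 1.5°)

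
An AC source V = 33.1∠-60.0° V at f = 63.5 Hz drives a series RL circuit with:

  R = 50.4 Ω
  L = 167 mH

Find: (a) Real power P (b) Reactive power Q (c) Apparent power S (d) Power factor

Step 1 — Angular frequency: ω = 2π·f = 2π·63.5 = 399 rad/s.
Step 2 — Component impedances:
  R: Z = R = 50.4 Ω
  L: Z = jωL = j·399·0.167 = 0 + j66.63 Ω
Step 3 — Series combination: Z_total = R + L = 50.4 + j66.63 Ω = 83.54∠52.9° Ω.
Step 4 — Source phasor: V = 33.1∠-60.0° V = 16.55 - j28.67 V.
Step 5 — Current: I = V / Z = -0.1541 - j0.365 A = 0.3962∠-112.9° A.
Step 6 — Complex power: S = V·I* = 7.911 + j10.46 VA.
Step 7 — Real power: P = Re(S) = 7.911 W.
Step 8 — Reactive power: Q = Im(S) = 10.46 VAR.
Step 9 — Apparent power: |S| = 13.11 VA.
Step 10 — Power factor: PF = P/|S| = 0.6033 (lagging).

(a) P = 7.911 W  (b) Q = 10.46 VAR  (c) S = 13.11 VA  (d) PF = 0.6033 (lagging)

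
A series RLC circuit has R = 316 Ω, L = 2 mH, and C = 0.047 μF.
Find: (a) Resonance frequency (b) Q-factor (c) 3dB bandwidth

Step 1 — Resonance: ω₀ = 1/√(LC) = 1/√(0.002·4.7e-08) = 1.031e+05 rad/s.
Step 2 — f₀ = ω₀/(2π) = 1.642e+04 Hz.
Step 3 — Series Q: Q = ω₀L/R = 1.031e+05·0.002/316 = 0.6528.
Step 4 — Bandwidth: Δω = ω₀/Q = 1.58e+05 rad/s; BW = Δω/(2π) = 2.515e+04 Hz.

(a) f₀ = 1.642e+04 Hz  (b) Q = 0.6528  (c) BW = 2.515e+04 Hz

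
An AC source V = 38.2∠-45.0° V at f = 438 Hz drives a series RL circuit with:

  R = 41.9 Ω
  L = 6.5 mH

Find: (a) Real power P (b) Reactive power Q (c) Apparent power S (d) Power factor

Step 1 — Angular frequency: ω = 2π·f = 2π·438 = 2752 rad/s.
Step 2 — Component impedances:
  R: Z = R = 41.9 Ω
  L: Z = jωL = j·2752·0.0065 = 0 + j17.89 Ω
Step 3 — Series combination: Z_total = R + L = 41.9 + j17.89 Ω = 45.56∠23.1° Ω.
Step 4 — Source phasor: V = 38.2∠-45.0° V = 27.01 - j27.01 V.
Step 5 — Current: I = V / Z = 0.3125 - j0.7781 A = 0.8385∠-68.1° A.
Step 6 — Complex power: S = V·I* = 29.46 + j12.58 VA.
Step 7 — Real power: P = Re(S) = 29.46 W.
Step 8 — Reactive power: Q = Im(S) = 12.58 VAR.
Step 9 — Apparent power: |S| = 32.03 VA.
Step 10 — Power factor: PF = P/|S| = 0.9197 (lagging).

(a) P = 29.46 W  (b) Q = 12.58 VAR  (c) S = 32.03 VA  (d) PF = 0.9197 (lagging)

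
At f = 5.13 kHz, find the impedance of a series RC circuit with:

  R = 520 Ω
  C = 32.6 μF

Step 1 — Angular frequency: ω = 2π·f = 2π·5130 = 3.223e+04 rad/s.
Step 2 — Component impedances:
  R: Z = R = 520 Ω
  C: Z = 1/(jωC) = -j/(ω·C) = 0 - j0.9517 Ω
Step 3 — Series combination: Z_total = R + C = 520 - j0.9517 Ω = 520∠-0.1° Ω.

Z = 520 - j0.9517 Ω = 520∠-0.1° Ω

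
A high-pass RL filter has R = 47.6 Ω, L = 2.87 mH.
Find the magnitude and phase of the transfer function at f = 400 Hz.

Step 1 — Angular frequency: ω = 2π·400 = 2513 rad/s.
Step 2 — Transfer function: H(jω) = jωL/(R + jωL).
Step 3 — Numerator jωL = j·7.213; denominator R + jωL = 47.6 + j7.213.
Step 4 — H = 0.02245 + j0.1481.
Step 5 — Magnitude: |H| = 0.1498 (-16.5 dB); phase: φ = 81.4°.

|H| = 0.1498 (-16.5 dB), φ = 81.4°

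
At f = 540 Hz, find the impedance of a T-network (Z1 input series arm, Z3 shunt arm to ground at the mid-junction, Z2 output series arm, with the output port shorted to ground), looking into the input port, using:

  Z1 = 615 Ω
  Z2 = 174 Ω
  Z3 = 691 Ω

Step 1 — Angular frequency: ω = 2π·f = 2π·540 = 3393 rad/s.
Step 2 — Component impedances:
  Z1: Z = R = 615 Ω
  Z2: Z = R = 174 Ω
  Z3: Z = R = 691 Ω
Step 3 — With the output port shorted to ground, the output series arm Z2 runs from the junction to ground; the shunt arm Z3 also runs from the junction to ground. They appear in parallel: Z3 || Z2 = 139 Ω.
Step 4 — Series with input arm Z1: Z_in = Z1 + (Z3 || Z2) = 754 Ω = 754∠0.0° Ω.

Z = 754 Ω = 754∠0.0° Ω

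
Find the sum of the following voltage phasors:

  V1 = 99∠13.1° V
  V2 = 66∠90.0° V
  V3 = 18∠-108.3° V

Step 1 — Convert each phasor to rectangular form:
  V1 = 99·(cos(13.1°) + j·sin(13.1°)) = 96.42 + j22.44 V
  V2 = 66·(cos(90.0°) + j·sin(90.0°)) = 0 + j66 V
  V3 = 18·(cos(-108.3°) + j·sin(-108.3°)) = -5.652 - j17.09 V
Step 2 — Sum components: V_total = 90.77 + j71.35 V.
Step 3 — Convert to polar: |V_total| = 115.5 V, ∠V_total = 38.2°.

V_total = 115.5∠38.2° V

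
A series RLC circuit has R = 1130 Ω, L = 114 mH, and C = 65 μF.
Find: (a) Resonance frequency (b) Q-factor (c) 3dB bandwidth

Step 1 — Resonance condition Im(Z)=0 gives ω₀ = 1/√(LC).
Step 2 — ω₀ = 1/√(0.114·6.5e-05) = 367.4 rad/s.
Step 3 — f₀ = ω₀/(2π) = 58.47 Hz.
Step 4 — Series Q: Q = ω₀L/R = 367.4·0.114/1130 = 0.03706.
Step 5 — 3dB bandwidth: Δω = ω₀/Q = 9912 rad/s; BW = Δω/(2π) = 1578 Hz.

(a) f₀ = 58.47 Hz  (b) Q = 0.03706  (c) BW = 1578 Hz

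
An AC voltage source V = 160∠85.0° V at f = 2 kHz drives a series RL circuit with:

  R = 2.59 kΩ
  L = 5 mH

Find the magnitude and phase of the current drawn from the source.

Step 1 — Angular frequency: ω = 2π·f = 2π·2000 = 1.257e+04 rad/s.
Step 2 — Component impedances:
  R: Z = R = 2590 Ω
  L: Z = jωL = j·1.257e+04·0.005 = 0 + j62.83 Ω
Step 3 — Series combination: Z_total = R + L = 2590 + j62.83 Ω = 2591∠1.4° Ω.
Step 4 — Source phasor: V = 160∠85.0° V = 13.94 + j159.4 V.
Step 5 — Ohm's law: I = V / Z_total = (13.94 + j159.4) / (2590 + j62.83) = 0.006873 + j0.06137 A.
Step 6 — Convert to polar: |I| = 0.06176 A, ∠I = 83.6°.

I = 0.06176∠83.6° A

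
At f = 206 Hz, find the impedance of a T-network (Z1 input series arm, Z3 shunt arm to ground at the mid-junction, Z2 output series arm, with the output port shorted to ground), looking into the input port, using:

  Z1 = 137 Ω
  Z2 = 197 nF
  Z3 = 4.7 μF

Step 1 — Angular frequency: ω = 2π·f = 2π·206 = 1294 rad/s.
Step 2 — Component impedances:
  Z1: Z = R = 137 Ω
  Z2: Z = 1/(jωC) = -j/(ω·C) = 0 - j3922 Ω
  Z3: Z = 1/(jωC) = -j/(ω·C) = 0 - j164.4 Ω
Step 3 — With the output port shorted to ground, the output series arm Z2 runs from the junction to ground; the shunt arm Z3 also runs from the junction to ground. They appear in parallel: Z3 || Z2 = 0 - j157.8 Ω.
Step 4 — Series with input arm Z1: Z_in = Z1 + (Z3 || Z2) = 137 - j157.8 Ω = 209∠-49.0° Ω.

Z = 137 - j157.8 Ω = 209∠-49.0° Ω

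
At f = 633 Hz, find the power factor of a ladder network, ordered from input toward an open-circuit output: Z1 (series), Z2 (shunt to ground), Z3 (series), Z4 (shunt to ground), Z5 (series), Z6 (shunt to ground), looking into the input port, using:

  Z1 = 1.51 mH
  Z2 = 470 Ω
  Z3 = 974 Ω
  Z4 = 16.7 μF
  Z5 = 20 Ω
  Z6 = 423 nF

Step 1 — Angular frequency: ω = 2π·f = 2π·633 = 3977 rad/s.
Step 2 — Component impedances:
  Z1: Z = jωL = j·3977·0.00151 = 0 + j6.006 Ω
  Z2: Z = R = 470 Ω
  Z3: Z = R = 974 Ω
  Z4: Z = 1/(jωC) = -j/(ω·C) = 0 - j15.06 Ω
  Z5: Z = R = 20 Ω
  Z6: Z = 1/(jωC) = -j/(ω·C) = 0 - j594.4 Ω
Step 3 — Ladder network (open output): work backward from the far end, alternating series and parallel combinations. Z_in = 317 + j4.45 Ω = 317.1∠0.8° Ω.
Step 4 — Power factor: PF = cos(φ) = Re(Z)/|Z| = 317.04/317.07 = 0.9999.
Step 5 — Type: Im(Z) = 4.45 ⇒ lagging (phase φ = 0.8°).

PF = 0.9999 (lagging, φ = 0.8°)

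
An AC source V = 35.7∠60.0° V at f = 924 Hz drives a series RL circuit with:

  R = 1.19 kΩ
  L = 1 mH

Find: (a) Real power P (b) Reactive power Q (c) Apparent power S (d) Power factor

Step 1 — Angular frequency: ω = 2π·f = 2π·924 = 5806 rad/s.
Step 2 — Component impedances:
  R: Z = R = 1190 Ω
  L: Z = jωL = j·5806·0.001 = 0 + j5.806 Ω
Step 3 — Series combination: Z_total = R + L = 1190 + j5.806 Ω = 1190∠0.3° Ω.
Step 4 — Source phasor: V = 35.7∠60.0° V = 17.85 + j30.92 V.
Step 5 — Current: I = V / Z = 0.01513 + j0.02591 A = 0.03∠59.7° A.
Step 6 — Complex power: S = V·I* = 1.071 + j0.005225 VA.
Step 7 — Real power: P = Re(S) = 1.071 W.
Step 8 — Reactive power: Q = Im(S) = 0.005225 VAR.
Step 9 — Apparent power: |S| = 1.071 VA.
Step 10 — Power factor: PF = P/|S| = 1 (lagging).

(a) P = 1.071 W  (b) Q = 0.005225 VAR  (c) S = 1.071 VA  (d) PF = 1 (lagging)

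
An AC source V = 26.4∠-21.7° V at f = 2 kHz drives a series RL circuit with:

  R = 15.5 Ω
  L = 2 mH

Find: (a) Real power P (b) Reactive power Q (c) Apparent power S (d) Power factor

Step 1 — Angular frequency: ω = 2π·f = 2π·2000 = 1.257e+04 rad/s.
Step 2 — Component impedances:
  R: Z = R = 15.5 Ω
  L: Z = jωL = j·1.257e+04·0.002 = 0 + j25.13 Ω
Step 3 — Series combination: Z_total = R + L = 15.5 + j25.13 Ω = 29.53∠58.3° Ω.
Step 4 — Source phasor: V = 26.4∠-21.7° V = 24.53 - j9.761 V.
Step 5 — Current: I = V / Z = 0.1547 - j0.8806 A = 0.8941∠-80.0° A.
Step 6 — Complex power: S = V·I* = 12.39 + j20.09 VA.
Step 7 — Real power: P = Re(S) = 12.39 W.
Step 8 — Reactive power: Q = Im(S) = 20.09 VAR.
Step 9 — Apparent power: |S| = 23.6 VA.
Step 10 — Power factor: PF = P/|S| = 0.5249 (lagging).

(a) P = 12.39 W  (b) Q = 20.09 VAR  (c) S = 23.6 VA  (d) PF = 0.5249 (lagging)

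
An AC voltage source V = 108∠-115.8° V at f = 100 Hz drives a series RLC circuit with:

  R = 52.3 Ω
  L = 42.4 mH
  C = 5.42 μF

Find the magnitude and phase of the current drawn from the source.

Step 1 — Angular frequency: ω = 2π·f = 2π·100 = 628.3 rad/s.
Step 2 — Component impedances:
  R: Z = R = 52.3 Ω
  L: Z = jωL = j·628.3·0.0424 = 0 + j26.64 Ω
  C: Z = 1/(jωC) = -j/(ω·C) = 0 - j293.6 Ω
Step 3 — Series combination: Z_total = R + L + C = 52.3 - j267 Ω = 272.1∠-78.9° Ω.
Step 4 — Source phasor: V = 108∠-115.8° V = -47 - j97.23 V.
Step 5 — Ohm's law: I = V / Z_total = (-47 - j97.23) / (52.3 - j267) = 0.3175 - j0.2382 A.
Step 6 — Convert to polar: |I| = 0.3969 A, ∠I = -36.9°.

I = 0.3969∠-36.9° A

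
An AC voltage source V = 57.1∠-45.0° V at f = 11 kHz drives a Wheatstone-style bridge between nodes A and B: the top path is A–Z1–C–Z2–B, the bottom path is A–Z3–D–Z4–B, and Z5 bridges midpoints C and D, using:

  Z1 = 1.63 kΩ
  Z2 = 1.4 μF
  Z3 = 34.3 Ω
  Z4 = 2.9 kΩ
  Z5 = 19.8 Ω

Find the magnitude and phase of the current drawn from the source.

Step 1 — Angular frequency: ω = 2π·f = 2π·1.1e+04 = 6.912e+04 rad/s.
Step 2 — Component impedances:
  Z1: Z = R = 1630 Ω
  Z2: Z = 1/(jωC) = -j/(ω·C) = 0 - j10.33 Ω
  Z3: Z = R = 34.3 Ω
  Z4: Z = R = 2900 Ω
  Z5: Z = R = 19.8 Ω
Step 3 — Bridge requires nodal analysis (the Z5 bridge couples midpoints C and D, so the two paths cannot be reduced to a simple series/parallel combination). Setting node B to ground and injecting 1 A at node A, the 3-node admittance system at A, C, D solves to V_A = Z_AB = 52.27 - j10.2 Ω = 53.26∠-11.0° Ω.
Step 4 — Source phasor: V = 57.1∠-45.0° V = 40.38 - j40.38 V.
Step 5 — Ohm's law: I = V / Z_total = (40.38 - j40.38) / (52.27 - j10.2) = 0.8893 - j0.5989 A.
Step 6 — Convert to polar: |I| = 1.072 A, ∠I = -34.0°.

I = 1.072∠-34.0° A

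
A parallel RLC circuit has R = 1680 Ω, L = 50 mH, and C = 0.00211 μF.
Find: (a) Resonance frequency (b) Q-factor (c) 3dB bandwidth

Step 1 — Resonance: ω₀ = 1/√(LC) = 1/√(0.05·2.11e-09) = 9.736e+04 rad/s.
Step 2 — f₀ = ω₀/(2π) = 1.55e+04 Hz.
Step 3 — Parallel Q: Q = R/(ω₀L) = 1680/(9.736e+04·0.05) = 0.3451.
Step 4 — Bandwidth: Δω = ω₀/Q = 2.821e+05 rad/s; BW = Δω/(2π) = 4.49e+04 Hz.

(a) f₀ = 1.55e+04 Hz  (b) Q = 0.3451  (c) BW = 4.49e+04 Hz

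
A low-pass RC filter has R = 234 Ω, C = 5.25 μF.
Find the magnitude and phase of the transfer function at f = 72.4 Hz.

Step 1 — Angular frequency: ω = 2π·72.4 = 454.9 rad/s.
Step 2 — Transfer function: H(jω) = 1/(1 + jωRC).
Step 3 — Denominator: 1 + jωRC = 1 + j·454.9·234·5.25e-06 = 1 + j0.5588.
Step 4 — H = 0.762 - j0.4259.
Step 5 — Magnitude: |H| = 0.8729 (-1.2 dB); phase: φ = -29.2°.

|H| = 0.8729 (-1.2 dB), φ = -29.2°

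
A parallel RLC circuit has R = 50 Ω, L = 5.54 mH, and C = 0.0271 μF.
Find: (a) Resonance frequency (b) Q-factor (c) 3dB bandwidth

Step 1 — Resonance: ω₀ = 1/√(LC) = 1/√(0.00554·2.71e-08) = 8.161e+04 rad/s.
Step 2 — f₀ = ω₀/(2π) = 1.299e+04 Hz.
Step 3 — Parallel Q: Q = R/(ω₀L) = 50/(8.161e+04·0.00554) = 0.1106.
Step 4 — Bandwidth: Δω = ω₀/Q = 7.38e+05 rad/s; BW = Δω/(2π) = 1.175e+05 Hz.

(a) f₀ = 1.299e+04 Hz  (b) Q = 0.1106  (c) BW = 1.175e+05 Hz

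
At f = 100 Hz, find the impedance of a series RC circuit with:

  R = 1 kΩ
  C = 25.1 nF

Step 1 — Angular frequency: ω = 2π·f = 2π·100 = 628.3 rad/s.
Step 2 — Component impedances:
  R: Z = R = 1000 Ω
  C: Z = 1/(jωC) = -j/(ω·C) = 0 - j6.341e+04 Ω
Step 3 — Series combination: Z_total = R + C = 1000 - j6.341e+04 Ω = 6.342e+04∠-89.1° Ω.

Z = 1000 - j6.341e+04 Ω = 6.342e+04∠-89.1° Ω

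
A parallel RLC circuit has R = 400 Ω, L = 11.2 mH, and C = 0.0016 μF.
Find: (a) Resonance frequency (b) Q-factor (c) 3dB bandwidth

Step 1 — Resonance: ω₀ = 1/√(LC) = 1/√(0.0112·1.6e-09) = 2.362e+05 rad/s.
Step 2 — f₀ = ω₀/(2π) = 3.76e+04 Hz.
Step 3 — Parallel Q: Q = R/(ω₀L) = 400/(2.362e+05·0.0112) = 0.1512.
Step 4 — Bandwidth: Δω = ω₀/Q = 1.563e+06 rad/s; BW = Δω/(2π) = 2.487e+05 Hz.

(a) f₀ = 3.76e+04 Hz  (b) Q = 0.1512  (c) BW = 2.487e+05 Hz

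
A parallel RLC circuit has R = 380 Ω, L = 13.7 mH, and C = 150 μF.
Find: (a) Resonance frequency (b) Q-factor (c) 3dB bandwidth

Step 1 — Resonance: ω₀ = 1/√(LC) = 1/√(0.0137·0.00015) = 697.6 rad/s.
Step 2 — f₀ = ω₀/(2π) = 111 Hz.
Step 3 — Parallel Q: Q = R/(ω₀L) = 380/(697.6·0.0137) = 39.76.
Step 4 — Bandwidth: Δω = ω₀/Q = 17.54 rad/s; BW = Δω/(2π) = 2.792 Hz.

(a) f₀ = 111 Hz  (b) Q = 39.76  (c) BW = 2.792 Hz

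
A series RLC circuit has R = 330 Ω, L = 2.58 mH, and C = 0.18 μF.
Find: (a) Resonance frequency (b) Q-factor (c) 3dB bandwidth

Step 1 — Resonance: ω₀ = 1/√(LC) = 1/√(0.00258·1.8e-07) = 4.64e+04 rad/s.
Step 2 — f₀ = ω₀/(2π) = 7385 Hz.
Step 3 — Series Q: Q = ω₀L/R = 4.64e+04·0.00258/330 = 0.3628.
Step 4 — Bandwidth: Δω = ω₀/Q = 1.279e+05 rad/s; BW = Δω/(2π) = 2.036e+04 Hz.

(a) f₀ = 7385 Hz  (b) Q = 0.3628  (c) BW = 2.036e+04 Hz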